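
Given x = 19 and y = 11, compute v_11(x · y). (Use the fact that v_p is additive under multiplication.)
v_11(209) = 1

v_p(x) = 0 (factor: 19 = 11^0 · 19); v_p(y) = 1 (factor: 11 = 11^1 · 1). Additivity: v_p(xy) = v_p(x) + v_p(y) = 0 + 1 = 1. (Direct check: xy = 209 = 11^1 · (19).)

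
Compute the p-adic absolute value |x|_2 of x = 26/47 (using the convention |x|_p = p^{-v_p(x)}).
|26/47|_2 = 1/2

Step 1 — compute v_2(x) by factoring powers of 2 out of the numerator and denominator: v_2(26/47) = 1. Step 2 — apply |x|_p = p^{-v_p(x)} = 2^{-1} = 1/2.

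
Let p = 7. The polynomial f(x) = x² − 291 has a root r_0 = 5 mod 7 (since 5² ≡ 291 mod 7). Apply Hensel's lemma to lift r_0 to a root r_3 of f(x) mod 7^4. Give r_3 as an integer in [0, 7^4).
r_3 = 2119 (mod 2401)

Hensel's recurrence: r_{i+1} = r_i − f(r_i)·(f′(r_i))^{-1} mod 7^{i+2}, with f′(x) = 2x. Iterate:
  r_0 = 5 (mod 7)
  r_1 = 12 (mod 49)
  r_2 = 61 (mod 343)
  r_3 = 2119 (mod 2401)
Final: r_3 = 2119, and one checks f(r_3) ≡ 0 mod 7^4.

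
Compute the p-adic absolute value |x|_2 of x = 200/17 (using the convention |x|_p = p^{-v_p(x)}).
|200/17|_2 = 1/8

Step 1 — compute v_2(x) by factoring powers of 2 out of the numerator and denominator: v_2(200/17) = 3. Step 2 — apply |x|_p = p^{-v_p(x)} = 2^{-3} = 1/8.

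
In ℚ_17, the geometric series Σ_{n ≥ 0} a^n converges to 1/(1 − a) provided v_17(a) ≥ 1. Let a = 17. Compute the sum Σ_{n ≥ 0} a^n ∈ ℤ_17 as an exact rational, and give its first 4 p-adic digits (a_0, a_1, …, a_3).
Σ a^n = 1/(1 − a) = -1/16;  first 4 digits = (1, 1, 1, 1)

v_17(a) = 1 ≥ 1, so the series converges in ℤ_17 to 1/(1 − a) = 1/(1 − 17) = -1/16. Expand this rational in ℤ_17: compute digits iteratively via d_i = x_i mod 17, x_{i+1} = (x_i − d_i)/17. The first 4 digits are (1, 1, 1, 1).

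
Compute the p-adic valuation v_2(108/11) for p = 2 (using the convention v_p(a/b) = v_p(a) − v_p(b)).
v_2(108/11) = 2

Factor powers of 2 from the numerator and denominator of the reduced fraction: 108 = 2^2 · 27 and 11 = 2^0 · 11. Apply v_p(a/b) = v_p(a) − v_p(b): v_2(108/11) = 2 − 0 = 2.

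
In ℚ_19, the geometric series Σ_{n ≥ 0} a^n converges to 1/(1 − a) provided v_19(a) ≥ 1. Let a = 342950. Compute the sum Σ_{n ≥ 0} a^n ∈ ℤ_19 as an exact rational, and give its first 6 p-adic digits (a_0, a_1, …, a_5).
Σ a^n = 1/(1 − a) = -1/342949;  first 6 digits = (1, 0, 0, 12, 2, 0)

v_19(a) = 3 ≥ 1, so the series converges in ℤ_19 to 1/(1 − a) = 1/(1 − 342950) = -1/342949. Expand this rational in ℤ_19: compute digits iteratively via d_i = x_i mod 19, x_{i+1} = (x_i − d_i)/19. The first 6 digits are (1, 0, 0, 12, 2, 0).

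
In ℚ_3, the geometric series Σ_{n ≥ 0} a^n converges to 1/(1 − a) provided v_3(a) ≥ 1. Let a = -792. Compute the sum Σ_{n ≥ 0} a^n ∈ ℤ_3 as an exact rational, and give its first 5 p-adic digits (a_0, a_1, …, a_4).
Σ a^n = 1/(1 − a) = 1/793;  first 5 digits = (1, 0, 2, 0, 0)

v_3(a) = 2 ≥ 1, so the series converges in ℤ_3 to 1/(1 − a) = 1/(1 − (-792)) = 1/793. Expand this rational in ℤ_3: compute digits iteratively via d_i = x_i mod 3, x_{i+1} = (x_i − d_i)/3. The first 5 digits are (1, 0, 2, 0, 0).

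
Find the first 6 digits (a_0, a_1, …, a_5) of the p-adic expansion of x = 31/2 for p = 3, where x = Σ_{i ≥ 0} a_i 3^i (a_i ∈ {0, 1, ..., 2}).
(a_0, …, a_5) = (2, 0, 0, 2, 1, 1)

v_3(31/2) = 0 (numerator and denominator both coprime to 3), so x ∈ ℤ_3^×. Compute digits iteratively via a_i = x_i mod 3, x_{i+1} = (x_i − a_i)/3, with x_0 = x:
  x_0 = 31/2;  a_0 = 2;  x_1 = (x_0 − 2)/3 = 9/2
  x_1 = 9/2;  a_1 = 0;  x_2 = (x_1 − 0)/3 = 3/2
  x_2 = 3/2;  a_2 = 0;  x_3 = (x_2 − 0)/3 = 1/2
  x_3 = 1/2;  a_3 = 2;  x_4 = (x_3 − 2)/3 = -1/2
  x_4 = -1/2;  a_4 = 1;  x_5 = (x_4 − 1)/3 = -1/2
  x_5 = -1/2;  a_5 = 1;  x_6 = (x_5 − 1)/3 = -1/2
Digits: (2, 0, 0, 2, 1, 1).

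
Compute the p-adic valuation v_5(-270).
v_5(-270) = 1

v_5(n) is the largest exponent k such that 5^k divides n. Factor out: -270 = -5^1 · 54. (Sign doesn't affect v_p.) So v_5(-270) = 1.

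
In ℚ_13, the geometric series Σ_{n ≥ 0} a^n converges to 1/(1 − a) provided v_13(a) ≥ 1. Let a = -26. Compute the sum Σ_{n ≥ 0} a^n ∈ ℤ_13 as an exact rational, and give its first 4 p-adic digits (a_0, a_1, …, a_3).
Σ a^n = 1/(1 − a) = 1/27;  first 4 digits = (1, 11, 3, 5)

v_13(a) = 1 ≥ 1, so the series converges in ℤ_13 to 1/(1 − a) = 1/(1 − (-26)) = 1/27. Expand this rational in ℤ_13: compute digits iteratively via d_i = x_i mod 13, x_{i+1} = (x_i − d_i)/13. The first 4 digits are (1, 11, 3, 5).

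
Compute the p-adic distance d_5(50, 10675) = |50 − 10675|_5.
d_5(50, 10675) = 1/625

Step 1 — x − y = 50 − 10675 = -10625. Step 2 — v_5(-10625) = 4 (factor: -10625 = −(5^4 · 17); the sign does not affect v_p). Step 3 — |x − y|_5 = 5^{-4} = 1/625.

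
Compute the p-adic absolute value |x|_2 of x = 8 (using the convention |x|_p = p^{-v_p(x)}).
|8|_2 = 1/8

Step 1 — compute v_2(x) by factoring powers of 2 out of the numerator and denominator: v_2(8) = 3. Step 2 — apply |x|_p = p^{-v_p(x)} = 2^{-3} = 1/8.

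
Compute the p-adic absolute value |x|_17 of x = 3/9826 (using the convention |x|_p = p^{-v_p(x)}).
|3/9826|_17 = 4913

Step 1 — compute v_17(x) by factoring powers of 17 out of the numerator and denominator: v_17(3/9826) = -3. Step 2 — apply |x|_p = p^{-v_p(x)} = 17^{3} = 4913.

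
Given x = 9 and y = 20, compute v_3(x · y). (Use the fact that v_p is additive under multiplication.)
v_3(180) = 2

v_p(x) = 2 (factor: 9 = 3^2 · 1); v_p(y) = 0 (factor: 20 = 3^0 · 20). Additivity: v_p(xy) = v_p(x) + v_p(y) = 2 + 0 = 2. (Direct check: xy = 180 = 3^2 · (20).)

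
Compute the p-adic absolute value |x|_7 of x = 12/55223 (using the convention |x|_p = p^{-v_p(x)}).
|12/55223|_7 = 2401

Step 1 — compute v_7(x) by factoring powers of 7 out of the numerator and denominator: v_7(12/55223) = -4. Step 2 — apply |x|_p = p^{-v_p(x)} = 7^{4} = 2401.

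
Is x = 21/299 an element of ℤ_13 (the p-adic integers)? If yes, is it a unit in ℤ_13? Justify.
x ∉ ℤ_13 (v_13(x) = -1 < 0)

ℤ_13 = {x ∈ ℚ_13 : v_13(x) ≥ 0} and ℤ_13^× = {x ∈ ℤ_13 : v_13(x) = 0}. Here v_13(21/299) = v_13(num) − v_13(den) = -1; compare against these criteria.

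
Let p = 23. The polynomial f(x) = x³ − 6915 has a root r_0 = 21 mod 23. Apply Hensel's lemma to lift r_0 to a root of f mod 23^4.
r_3 = 210632 (mod 279841)

Hensel: r_{i+1} = r_i − f(r_i)/f′(r_i) mod 23^{i+2}, where f′(x) = 3x². Iterate:
  r_0 = 21 (mod 23)
  r_1 = 90 (mod 529)
  r_2 = 3793 (mod 12167)
  r_3 = 210632 (mod 279841)
Final: r = 210632 with f(r) ≡ 0 mod 23^4.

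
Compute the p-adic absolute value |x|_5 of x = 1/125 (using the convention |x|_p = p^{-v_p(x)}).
|1/125|_5 = 125

Step 1 — compute v_5(x) by factoring powers of 5 out of the numerator and denominator: v_5(1/125) = -3. Step 2 — apply |x|_p = p^{-v_p(x)} = 5^{3} = 125.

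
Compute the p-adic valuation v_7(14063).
v_7(14063) = 3

v_7(n) is the largest exponent k such that 7^k divides n. Factor out: 14063 = 7^3 · 41. (Sign doesn't affect v_p.) So v_7(14063) = 3.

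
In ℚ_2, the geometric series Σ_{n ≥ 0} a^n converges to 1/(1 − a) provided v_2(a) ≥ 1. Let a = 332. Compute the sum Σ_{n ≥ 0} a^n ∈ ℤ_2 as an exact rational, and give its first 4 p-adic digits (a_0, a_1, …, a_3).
Σ a^n = 1/(1 − a) = -1/331;  first 4 digits = (1, 0, 1, 1)

v_2(a) = 2 ≥ 1, so the series converges in ℤ_2 to 1/(1 − a) = 1/(1 − 332) = -1/331. Expand this rational in ℤ_2: compute digits iteratively via d_i = x_i mod 2, x_{i+1} = (x_i − d_i)/2. The first 4 digits are (1, 0, 1, 1).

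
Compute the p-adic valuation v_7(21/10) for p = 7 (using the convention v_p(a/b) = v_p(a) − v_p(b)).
v_7(21/10) = 1

Factor powers of 7 from the numerator and denominator of the reduced fraction: 21 = 7^1 · 3 and 10 = 7^0 · 10. Apply v_p(a/b) = v_p(a) − v_p(b): v_7(21/10) = 1 − 0 = 1.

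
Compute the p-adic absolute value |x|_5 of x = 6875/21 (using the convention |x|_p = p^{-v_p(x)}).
|6875/21|_5 = 1/625

Step 1 — compute v_5(x) by factoring powers of 5 out of the numerator and denominator: v_5(6875/21) = 4. Step 2 — apply |x|_p = p^{-v_p(x)} = 5^{-4} = 1/625.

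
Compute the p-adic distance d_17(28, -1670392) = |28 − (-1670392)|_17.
d_17(28, -1670392) = 1/83521

Step 1 — x − y = 28 − (-1670392) = 1670420. Step 2 — v_17(1670420) = 4 (factor: 1670420 = (17^4 · 20); the sign does not affect v_p). Step 3 — |x − y|_17 = 17^{-4} = 1/83521.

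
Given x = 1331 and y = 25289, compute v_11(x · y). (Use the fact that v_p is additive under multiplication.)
v_11(33659659) = 6

v_p(x) = 3 (factor: 1331 = 11^3 · 1); v_p(y) = 3 (factor: 25289 = 11^3 · 19). Additivity: v_p(xy) = v_p(x) + v_p(y) = 3 + 3 = 6. (Direct check: xy = 33659659 = 11^6 · (19).)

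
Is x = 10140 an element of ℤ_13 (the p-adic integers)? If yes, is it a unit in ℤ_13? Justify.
x ∈ ℤ_13 but not a unit; v_13(x) = 2 > 0

ℤ_13 = {x ∈ ℚ_13 : v_13(x) ≥ 0} and ℤ_13^× = {x ∈ ℤ_13 : v_13(x) = 0}. Here v_13(10140) = v_13(num) − v_13(den) = 2; compare against these criteria.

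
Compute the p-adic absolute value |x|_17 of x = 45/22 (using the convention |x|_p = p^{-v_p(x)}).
|45/22|_17 = 1

Step 1 — compute v_17(x) by factoring powers of 17 out of the numerator and denominator: v_17(45/22) = 0. Step 2 — apply |x|_p = p^{-v_p(x)} = 17^{0} = 1.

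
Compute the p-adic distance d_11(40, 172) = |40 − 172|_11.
d_11(40, 172) = 1/11

Step 1 — x − y = 40 − 172 = -132. Step 2 — v_11(-132) = 1 (factor: -132 = −(11^1 · 12); the sign does not affect v_p). Step 3 — |x − y|_11 = 11^{-1} = 1/11.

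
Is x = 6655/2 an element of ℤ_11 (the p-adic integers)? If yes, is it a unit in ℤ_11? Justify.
x ∈ ℤ_11 but not a unit; v_11(x) = 3 > 0

ℤ_11 = {x ∈ ℚ_11 : v_11(x) ≥ 0} and ℤ_11^× = {x ∈ ℤ_11 : v_11(x) = 0}. Here v_11(6655/2) = v_11(num) − v_11(den) = 3; compare against these criteria.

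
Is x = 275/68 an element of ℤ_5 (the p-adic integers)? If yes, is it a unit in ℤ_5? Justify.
x ∈ ℤ_5 but not a unit; v_5(x) = 2 > 0

ℤ_5 = {x ∈ ℚ_5 : v_5(x) ≥ 0} and ℤ_5^× = {x ∈ ℤ_5 : v_5(x) = 0}. Here v_5(275/68) = v_5(num) − v_5(den) = 2; compare against these criteria.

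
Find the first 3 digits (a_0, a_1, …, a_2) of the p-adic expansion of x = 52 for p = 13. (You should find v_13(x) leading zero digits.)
(a_0, …, a_2) = (0, 4, 0)

v_13(52) = 1, so a_0 = ... = a_0 = 0. Factor out: x = 13^1 · u with u = 4 a unit in ℤ_13. Expand u iteratively via a_{v+i} = u_i mod 13, u_{i+1} = (u_i − a_{v+i})/13:
  u_0 = 4;  a_1 = 4;  u_1 = (u_0 − 4)/13 = 0
  u_1 = 0;  a_2 = 0;  u_2 = (u_1 − 0)/13 = 0
Digits: (0, 4, 0).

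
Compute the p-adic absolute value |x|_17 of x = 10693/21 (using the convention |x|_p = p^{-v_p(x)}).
|10693/21|_17 = 1/289

Step 1 — compute v_17(x) by factoring powers of 17 out of the numerator and denominator: v_17(10693/21) = 2. Step 2 — apply |x|_p = p^{-v_p(x)} = 17^{-2} = 1/289.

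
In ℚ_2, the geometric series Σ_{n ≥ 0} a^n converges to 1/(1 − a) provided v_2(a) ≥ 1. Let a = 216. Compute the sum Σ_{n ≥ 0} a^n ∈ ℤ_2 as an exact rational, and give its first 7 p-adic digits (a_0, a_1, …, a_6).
Σ a^n = 1/(1 − a) = -1/215;  first 7 digits = (1, 0, 0, 1, 1, 0, 0)

v_2(a) = 3 ≥ 1, so the series converges in ℤ_2 to 1/(1 − a) = 1/(1 − 216) = -1/215. Expand this rational in ℤ_2: compute digits iteratively via d_i = x_i mod 2, x_{i+1} = (x_i − d_i)/2. The first 7 digits are (1, 0, 0, 1, 1, 0, 0).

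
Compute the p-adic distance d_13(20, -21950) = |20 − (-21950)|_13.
d_13(20, -21950) = 1/2197

Step 1 — x − y = 20 − (-21950) = 21970. Step 2 — v_13(21970) = 3 (factor: 21970 = (13^3 · 10); the sign does not affect v_p). Step 3 — |x − y|_13 = 13^{-3} = 1/2197.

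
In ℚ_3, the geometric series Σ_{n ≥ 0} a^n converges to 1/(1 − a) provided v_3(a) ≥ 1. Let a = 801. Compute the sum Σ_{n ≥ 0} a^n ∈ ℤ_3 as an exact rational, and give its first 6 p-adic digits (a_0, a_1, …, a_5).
Σ a^n = 1/(1 − a) = -1/800;  first 6 digits = (1, 0, 2, 2, 1, 0)

v_3(a) = 2 ≥ 1, so the series converges in ℤ_3 to 1/(1 − a) = 1/(1 − 801) = -1/800. Expand this rational in ℤ_3: compute digits iteratively via d_i = x_i mod 3, x_{i+1} = (x_i − d_i)/3. The first 6 digits are (1, 0, 2, 2, 1, 0).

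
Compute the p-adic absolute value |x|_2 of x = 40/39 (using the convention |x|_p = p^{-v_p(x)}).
|40/39|_2 = 1/8

Step 1 — compute v_2(x) by factoring powers of 2 out of the numerator and denominator: v_2(40/39) = 3. Step 2 — apply |x|_p = p^{-v_p(x)} = 2^{-3} = 1/8.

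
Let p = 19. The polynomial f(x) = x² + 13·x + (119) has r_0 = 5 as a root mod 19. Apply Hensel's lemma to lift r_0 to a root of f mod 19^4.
r_3 = 104011 (mod 130321)

Hensel: r_{i+1} = r_i − f(r_i)·(f′(r_i))^{-1} mod 19^{i+2}, f′(x) = 2x + 13. Iterate:
  r_0 = 5 (mod 19)
  r_1 = 43 (mod 361)
  r_2 = 1126 (mod 6859)
  r_3 = 104011 (mod 130321)
Final: r = 104011 satisfies f(r) ≡ 0 mod 19^4.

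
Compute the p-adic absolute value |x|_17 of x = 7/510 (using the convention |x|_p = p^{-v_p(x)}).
|7/510|_17 = 17

Step 1 — compute v_17(x) by factoring powers of 17 out of the numerator and denominator: v_17(7/510) = -1. Step 2 — apply |x|_p = p^{-v_p(x)} = 17^{1} = 17.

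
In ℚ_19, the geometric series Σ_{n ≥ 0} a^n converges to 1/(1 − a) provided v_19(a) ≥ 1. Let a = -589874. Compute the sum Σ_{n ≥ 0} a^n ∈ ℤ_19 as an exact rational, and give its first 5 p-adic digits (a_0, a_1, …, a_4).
Σ a^n = 1/(1 − a) = 1/589875;  first 5 digits = (1, 0, 0, 9, 14)

v_19(a) = 3 ≥ 1, so the series converges in ℤ_19 to 1/(1 − a) = 1/(1 − (-589874)) = 1/589875. Expand this rational in ℤ_19: compute digits iteratively via d_i = x_i mod 19, x_{i+1} = (x_i − d_i)/19. The first 5 digits are (1, 0, 0, 9, 14).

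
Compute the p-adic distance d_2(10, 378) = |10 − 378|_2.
d_2(10, 378) = 1/16

Step 1 — x − y = 10 − 378 = -368. Step 2 — v_2(-368) = 4 (factor: -368 = −(2^4 · 23); the sign does not affect v_p). Step 3 — |x − y|_2 = 2^{-4} = 1/16.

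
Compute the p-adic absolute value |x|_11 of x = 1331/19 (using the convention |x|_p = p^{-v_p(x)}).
|1331/19|_11 = 1/1331

Step 1 — compute v_11(x) by factoring powers of 11 out of the numerator and denominator: v_11(1331/19) = 3. Step 2 — apply |x|_p = p^{-v_p(x)} = 11^{-3} = 1/1331.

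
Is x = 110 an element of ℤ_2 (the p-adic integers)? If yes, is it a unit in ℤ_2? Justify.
x ∈ ℤ_2 but not a unit; v_2(x) = 1 > 0

ℤ_2 = {x ∈ ℚ_2 : v_2(x) ≥ 0} and ℤ_2^× = {x ∈ ℤ_2 : v_2(x) = 0}. Here v_2(110) = v_2(num) − v_2(den) = 1; compare against these criteria.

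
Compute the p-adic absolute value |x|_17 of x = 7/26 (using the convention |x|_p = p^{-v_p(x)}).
|7/26|_17 = 1

Step 1 — compute v_17(x) by factoring powers of 17 out of the numerator and denominator: v_17(7/26) = 0. Step 2 — apply |x|_p = p^{-v_p(x)} = 17^{0} = 1.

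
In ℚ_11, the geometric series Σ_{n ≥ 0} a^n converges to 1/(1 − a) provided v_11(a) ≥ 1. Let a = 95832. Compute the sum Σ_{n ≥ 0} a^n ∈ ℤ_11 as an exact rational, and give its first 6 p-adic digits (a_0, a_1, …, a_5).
Σ a^n = 1/(1 − a) = -1/95831;  first 6 digits = (1, 0, 0, 6, 6, 0)

v_11(a) = 3 ≥ 1, so the series converges in ℤ_11 to 1/(1 − a) = 1/(1 − 95832) = -1/95831. Expand this rational in ℤ_11: compute digits iteratively via d_i = x_i mod 11, x_{i+1} = (x_i − d_i)/11. The first 6 digits are (1, 0, 0, 6, 6, 0).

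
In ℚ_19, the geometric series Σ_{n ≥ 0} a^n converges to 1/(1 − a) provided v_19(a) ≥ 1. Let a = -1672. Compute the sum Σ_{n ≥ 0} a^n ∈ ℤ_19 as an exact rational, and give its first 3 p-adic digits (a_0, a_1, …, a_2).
Σ a^n = 1/(1 − a) = 1/1673;  first 3 digits = (1, 7, 6)

v_19(a) = 1 ≥ 1, so the series converges in ℤ_19 to 1/(1 − a) = 1/(1 − (-1672)) = 1/1673. Expand this rational in ℤ_19: compute digits iteratively via d_i = x_i mod 19, x_{i+1} = (x_i − d_i)/19. The first 3 digits are (1, 7, 6).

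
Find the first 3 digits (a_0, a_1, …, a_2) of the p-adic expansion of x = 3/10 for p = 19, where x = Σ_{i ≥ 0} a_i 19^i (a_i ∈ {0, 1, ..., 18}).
(a_0, …, a_2) = (6, 13, 5)

v_19(3/10) = 0 (numerator and denominator both coprime to 19), so x ∈ ℤ_19^×. Compute digits iteratively via a_i = x_i mod 19, x_{i+1} = (x_i − a_i)/19, with x_0 = x:
  x_0 = 3/10;  a_0 = 6;  x_1 = (x_0 − 6)/19 = -3/10
  x_1 = -3/10;  a_1 = 13;  x_2 = (x_1 − 13)/19 = -7/10
  x_2 = -7/10;  a_2 = 5;  x_3 = (x_2 − 5)/19 = -3/10
Digits: (6, 13, 5).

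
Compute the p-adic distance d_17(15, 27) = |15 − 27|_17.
d_17(15, 27) = 1

Step 1 — x − y = 15 − 27 = -12. Step 2 — v_17(-12) = 0 (factor: -12 = −(17^0 · 12); the sign does not affect v_p). Step 3 — |x − y|_17 = 17^{0} = 1.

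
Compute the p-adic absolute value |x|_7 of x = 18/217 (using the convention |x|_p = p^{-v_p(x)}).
|18/217|_7 = 7

Step 1 — compute v_7(x) by factoring powers of 7 out of the numerator and denominator: v_7(18/217) = -1. Step 2 — apply |x|_p = p^{-v_p(x)} = 7^{1} = 7.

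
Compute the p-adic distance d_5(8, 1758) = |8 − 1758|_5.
d_5(8, 1758) = 1/125

Step 1 — x − y = 8 − 1758 = -1750. Step 2 — v_5(-1750) = 3 (factor: -1750 = −(5^3 · 14); the sign does not affect v_p). Step 3 — |x − y|_5 = 5^{-3} = 1/125.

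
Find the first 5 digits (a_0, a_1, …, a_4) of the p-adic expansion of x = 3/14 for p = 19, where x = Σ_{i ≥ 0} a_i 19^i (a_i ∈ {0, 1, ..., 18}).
(a_0, …, a_4) = (7, 1, 4, 12, 17)

v_19(3/14) = 0 (numerator and denominator both coprime to 19), so x ∈ ℤ_19^×. Compute digits iteratively via a_i = x_i mod 19, x_{i+1} = (x_i − a_i)/19, with x_0 = x:
  x_0 = 3/14;  a_0 = 7;  x_1 = (x_0 − 7)/19 = -5/14
  x_1 = -5/14;  a_1 = 1;  x_2 = (x_1 − 1)/19 = -1/14
  x_2 = -1/14;  a_2 = 4;  x_3 = (x_2 − 4)/19 = -3/14
  x_3 = -3/14;  a_3 = 12;  x_4 = (x_3 − 12)/19 = -9/14
  x_4 = -9/14;  a_4 = 17;  x_5 = (x_4 − 17)/19 = -13/14
Digits: (7, 1, 4, 12, 17).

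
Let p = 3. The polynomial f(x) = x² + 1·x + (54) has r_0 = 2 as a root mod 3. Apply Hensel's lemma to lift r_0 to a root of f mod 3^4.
r_3 = 53 (mod 81)

Hensel: r_{i+1} = r_i − f(r_i)·(f′(r_i))^{-1} mod 3^{i+2}, f′(x) = 2x + 1. Iterate:
  r_0 = 2 (mod 3)
  r_1 = 8 (mod 9)
  r_2 = 26 (mod 27)
  r_3 = 53 (mod 81)
Final: r = 53 satisfies f(r) ≡ 0 mod 3^4.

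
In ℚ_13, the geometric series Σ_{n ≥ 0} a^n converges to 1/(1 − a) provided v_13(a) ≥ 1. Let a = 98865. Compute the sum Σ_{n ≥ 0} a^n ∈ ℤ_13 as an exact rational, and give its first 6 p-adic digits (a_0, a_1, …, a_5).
Σ a^n = 1/(1 − a) = -1/98864;  first 6 digits = (1, 0, 0, 6, 3, 0)

v_13(a) = 3 ≥ 1, so the series converges in ℤ_13 to 1/(1 − a) = 1/(1 − 98865) = -1/98864. Expand this rational in ℤ_13: compute digits iteratively via d_i = x_i mod 13, x_{i+1} = (x_i − d_i)/13. The first 6 digits are (1, 0, 0, 6, 3, 0).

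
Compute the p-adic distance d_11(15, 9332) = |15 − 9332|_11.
d_11(15, 9332) = 1/1331

Step 1 — x − y = 15 − 9332 = -9317. Step 2 — v_11(-9317) = 3 (factor: -9317 = −(11^3 · 7); the sign does not affect v_p). Step 3 — |x − y|_11 = 11^{-3} = 1/1331.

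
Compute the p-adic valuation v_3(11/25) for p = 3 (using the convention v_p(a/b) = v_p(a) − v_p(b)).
v_3(11/25) = 0

Factor powers of 3 from the numerator and denominator of the reduced fraction: 11 = 3^0 · 11 and 25 = 3^0 · 25. Apply v_p(a/b) = v_p(a) − v_p(b): v_3(11/25) = 0 − 0 = 0.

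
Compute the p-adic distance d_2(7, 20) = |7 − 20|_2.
d_2(7, 20) = 1

Step 1 — x − y = 7 − 20 = -13. Step 2 — v_2(-13) = 0 (factor: -13 = −(2^0 · 13); the sign does not affect v_p). Step 3 — |x − y|_2 = 2^{0} = 1.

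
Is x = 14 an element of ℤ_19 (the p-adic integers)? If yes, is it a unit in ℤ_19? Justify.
x ∈ ℤ_19^× (unit); v_19(x) = 0

ℤ_19 = {x ∈ ℚ_19 : v_19(x) ≥ 0} and ℤ_19^× = {x ∈ ℤ_19 : v_19(x) = 0}. Here v_19(14) = v_19(num) − v_19(den) = 0; compare against these criteria.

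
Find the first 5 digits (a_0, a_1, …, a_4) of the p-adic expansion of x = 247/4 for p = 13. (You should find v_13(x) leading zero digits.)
(a_0, …, a_4) = (0, 8, 3, 3, 3)

v_13(247/4) = 1, so a_0 = ... = a_0 = 0. Factor out: x = 13^1 · u with u = 19/4 a unit in ℤ_13. Expand u iteratively via a_{v+i} = u_i mod 13, u_{i+1} = (u_i − a_{v+i})/13:
  u_0 = 19/4;  a_1 = 8;  u_1 = (u_0 − 8)/13 = -1/4
  u_1 = -1/4;  a_2 = 3;  u_2 = (u_1 − 3)/13 = -1/4
  u_2 = -1/4;  a_3 = 3;  u_3 = (u_2 − 3)/13 = -1/4
  u_3 = -1/4;  a_4 = 3;  u_4 = (u_3 − 3)/13 = -1/4
Digits: (0, 8, 3, 3, 3).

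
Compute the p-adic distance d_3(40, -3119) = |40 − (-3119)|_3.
d_3(40, -3119) = 1/243

Step 1 — x − y = 40 − (-3119) = 3159. Step 2 — v_3(3159) = 5 (factor: 3159 = (3^5 · 13); the sign does not affect v_p). Step 3 — |x − y|_3 = 3^{-5} = 1/243.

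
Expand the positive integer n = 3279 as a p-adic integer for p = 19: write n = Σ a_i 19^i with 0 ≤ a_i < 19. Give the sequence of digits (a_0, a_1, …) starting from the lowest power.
(a_0, a_1, …) = (11, 1, 9)

Repeated division by 19 gives the digits low-to-high: 3279 = 11 + 1·19^1 + 9·19^2. Digit sequence: (11, 1, 9).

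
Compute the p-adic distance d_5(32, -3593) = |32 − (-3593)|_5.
d_5(32, -3593) = 1/125

Step 1 — x − y = 32 − (-3593) = 3625. Step 2 — v_5(3625) = 3 (factor: 3625 = (5^3 · 29); the sign does not affect v_p). Step 3 — |x − y|_5 = 5^{-3} = 1/125.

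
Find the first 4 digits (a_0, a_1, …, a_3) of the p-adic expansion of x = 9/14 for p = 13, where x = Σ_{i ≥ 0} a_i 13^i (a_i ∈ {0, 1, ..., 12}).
(a_0, …, a_3) = (9, 4, 8, 4)

v_13(9/14) = 0 (numerator and denominator both coprime to 13), so x ∈ ℤ_13^×. Compute digits iteratively via a_i = x_i mod 13, x_{i+1} = (x_i − a_i)/13, with x_0 = x:
  x_0 = 9/14;  a_0 = 9;  x_1 = (x_0 − 9)/13 = -9/14
  x_1 = -9/14;  a_1 = 4;  x_2 = (x_1 − 4)/13 = -5/14
  x_2 = -5/14;  a_2 = 8;  x_3 = (x_2 − 8)/13 = -9/14
  x_3 = -9/14;  a_3 = 4;  x_4 = (x_3 − 4)/13 = -5/14
Digits: (9, 4, 8, 4).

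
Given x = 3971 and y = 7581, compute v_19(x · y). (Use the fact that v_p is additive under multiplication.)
v_19(30104151) = 4

v_p(x) = 2 (factor: 3971 = 19^2 · 11); v_p(y) = 2 (factor: 7581 = 19^2 · 21). Additivity: v_p(xy) = v_p(x) + v_p(y) = 2 + 2 = 4. (Direct check: xy = 30104151 = 19^4 · (231).)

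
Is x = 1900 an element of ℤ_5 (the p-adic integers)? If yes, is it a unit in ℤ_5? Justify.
x ∈ ℤ_5 but not a unit; v_5(x) = 2 > 0

ℤ_5 = {x ∈ ℚ_5 : v_5(x) ≥ 0} and ℤ_5^× = {x ∈ ℤ_5 : v_5(x) = 0}. Here v_5(1900) = v_5(num) − v_5(den) = 2; compare against these criteria.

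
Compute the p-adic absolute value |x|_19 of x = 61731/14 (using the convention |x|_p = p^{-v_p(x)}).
|61731/14|_19 = 1/6859

Step 1 — compute v_19(x) by factoring powers of 19 out of the numerator and denominator: v_19(61731/14) = 3. Step 2 — apply |x|_p = p^{-v_p(x)} = 19^{-3} = 1/6859.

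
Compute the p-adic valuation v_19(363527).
v_19(363527) = 3

v_19(n) is the largest exponent k such that 19^k divides n. Factor out: 363527 = 19^3 · 53. (Sign doesn't affect v_p.) So v_19(363527) = 3.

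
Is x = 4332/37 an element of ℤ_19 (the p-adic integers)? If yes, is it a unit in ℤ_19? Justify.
x ∈ ℤ_19 but not a unit; v_19(x) = 2 > 0

ℤ_19 = {x ∈ ℚ_19 : v_19(x) ≥ 0} and ℤ_19^× = {x ∈ ℤ_19 : v_19(x) = 0}. Here v_19(4332/37) = v_19(num) − v_19(den) = 2; compare against these criteria.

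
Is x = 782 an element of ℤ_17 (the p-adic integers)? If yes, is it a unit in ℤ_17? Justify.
x ∈ ℤ_17 but not a unit; v_17(x) = 1 > 0

ℤ_17 = {x ∈ ℚ_17 : v_17(x) ≥ 0} and ℤ_17^× = {x ∈ ℤ_17 : v_17(x) = 0}. Here v_17(782) = v_17(num) − v_17(den) = 1; compare against these criteria.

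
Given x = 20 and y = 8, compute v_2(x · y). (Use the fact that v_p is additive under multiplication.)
v_2(160) = 5

v_p(x) = 2 (factor: 20 = 2^2 · 5); v_p(y) = 3 (factor: 8 = 2^3 · 1). Additivity: v_p(xy) = v_p(x) + v_p(y) = 2 + 3 = 5. (Direct check: xy = 160 = 2^5 · (5).)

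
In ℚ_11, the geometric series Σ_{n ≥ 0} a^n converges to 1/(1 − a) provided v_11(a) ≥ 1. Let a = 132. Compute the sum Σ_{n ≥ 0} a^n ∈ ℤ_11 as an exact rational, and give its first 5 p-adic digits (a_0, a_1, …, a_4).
Σ a^n = 1/(1 − a) = -1/131;  first 5 digits = (1, 1, 2, 3, 5)

v_11(a) = 1 ≥ 1, so the series converges in ℤ_11 to 1/(1 − a) = 1/(1 − 132) = -1/131. Expand this rational in ℤ_11: compute digits iteratively via d_i = x_i mod 11, x_{i+1} = (x_i − d_i)/11. The first 5 digits are (1, 1, 2, 3, 5).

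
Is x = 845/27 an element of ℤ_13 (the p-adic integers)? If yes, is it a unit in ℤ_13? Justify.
x ∈ ℤ_13 but not a unit; v_13(x) = 2 > 0

ℤ_13 = {x ∈ ℚ_13 : v_13(x) ≥ 0} and ℤ_13^× = {x ∈ ℤ_13 : v_13(x) = 0}. Here v_13(845/27) = v_13(num) − v_13(den) = 2; compare against these criteria.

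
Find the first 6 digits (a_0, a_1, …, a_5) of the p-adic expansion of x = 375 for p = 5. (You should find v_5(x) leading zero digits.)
(a_0, …, a_5) = (0, 0, 0, 3, 0, 0)

v_5(375) = 3, so a_0 = ... = a_2 = 0. Factor out: x = 5^3 · u with u = 3 a unit in ℤ_5. Expand u iteratively via a_{v+i} = u_i mod 5, u_{i+1} = (u_i − a_{v+i})/5:
  u_0 = 3;  a_3 = 3;  u_1 = (u_0 − 3)/5 = 0
  u_1 = 0;  a_4 = 0;  u_2 = (u_1 − 0)/5 = 0
  u_2 = 0;  a_5 = 0;  u_3 = (u_2 − 0)/5 = 0
Digits: (0, 0, 0, 3, 0, 0).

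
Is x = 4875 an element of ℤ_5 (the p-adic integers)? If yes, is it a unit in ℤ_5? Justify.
x ∈ ℤ_5 but not a unit; v_5(x) = 3 > 0

ℤ_5 = {x ∈ ℚ_5 : v_5(x) ≥ 0} and ℤ_5^× = {x ∈ ℤ_5 : v_5(x) = 0}. Here v_5(4875) = v_5(num) − v_5(den) = 3; compare against these criteria.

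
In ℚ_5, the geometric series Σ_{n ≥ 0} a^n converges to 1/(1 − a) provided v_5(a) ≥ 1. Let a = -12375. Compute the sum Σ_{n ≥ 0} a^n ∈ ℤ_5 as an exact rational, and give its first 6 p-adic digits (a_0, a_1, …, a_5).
Σ a^n = 1/(1 − a) = 1/12376;  first 6 digits = (1, 0, 0, 1, 0, 1)

v_5(a) = 3 ≥ 1, so the series converges in ℤ_5 to 1/(1 − a) = 1/(1 − (-12375)) = 1/12376. Expand this rational in ℤ_5: compute digits iteratively via d_i = x_i mod 5, x_{i+1} = (x_i − d_i)/5. The first 6 digits are (1, 0, 0, 1, 0, 1).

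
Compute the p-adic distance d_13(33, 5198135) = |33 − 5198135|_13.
d_13(33, 5198135) = 1/371293

Step 1 — x − y = 33 − 5198135 = -5198102. Step 2 — v_13(-5198102) = 5 (factor: -5198102 = −(13^5 · 14); the sign does not affect v_p). Step 3 — |x − y|_13 = 13^{-5} = 1/371293.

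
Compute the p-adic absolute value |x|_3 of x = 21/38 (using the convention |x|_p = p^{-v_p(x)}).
|21/38|_3 = 1/3

Step 1 — compute v_3(x) by factoring powers of 3 out of the numerator and denominator: v_3(21/38) = 1. Step 2 — apply |x|_p = p^{-v_p(x)} = 3^{-1} = 1/3.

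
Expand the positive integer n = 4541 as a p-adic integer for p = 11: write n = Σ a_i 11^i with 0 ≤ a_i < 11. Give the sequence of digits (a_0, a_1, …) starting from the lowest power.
(a_0, a_1, …) = (9, 5, 4, 3)

Repeated division by 11 gives the digits low-to-high: 4541 = 9 + 5·11^1 + 4·11^2 + 3·11^3. Digit sequence: (9, 5, 4, 3).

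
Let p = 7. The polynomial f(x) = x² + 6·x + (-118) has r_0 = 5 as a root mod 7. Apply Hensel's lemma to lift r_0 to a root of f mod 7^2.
r_1 = 12 (mod 49)

Hensel: r_{i+1} = r_i − f(r_i)·(f′(r_i))^{-1} mod 7^{i+2}, f′(x) = 2x + 6. Iterate:
  r_0 = 5 (mod 7)
  r_1 = 12 (mod 49)
Final: r = 12 satisfies f(r) ≡ 0 mod 7^2.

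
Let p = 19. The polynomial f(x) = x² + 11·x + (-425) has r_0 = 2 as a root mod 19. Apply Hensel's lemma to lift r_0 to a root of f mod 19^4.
r_3 = 40605 (mod 130321)

Hensel: r_{i+1} = r_i − f(r_i)·(f′(r_i))^{-1} mod 19^{i+2}, f′(x) = 2x + 11. Iterate:
  r_0 = 2 (mod 19)
  r_1 = 173 (mod 361)
  r_2 = 6310 (mod 6859)
  r_3 = 40605 (mod 130321)
Final: r = 40605 satisfies f(r) ≡ 0 mod 19^4.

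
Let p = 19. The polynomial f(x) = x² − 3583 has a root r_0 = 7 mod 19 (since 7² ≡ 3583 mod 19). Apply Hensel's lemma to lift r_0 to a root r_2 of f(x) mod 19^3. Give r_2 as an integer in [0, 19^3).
r_2 = 2477 (mod 6859)

Hensel's recurrence: r_{i+1} = r_i − f(r_i)·(f′(r_i))^{-1} mod 19^{i+2}, with f′(x) = 2x. Iterate:
  r_0 = 7 (mod 19)
  r_1 = 311 (mod 361)
  r_2 = 2477 (mod 6859)
Final: r_2 = 2477, and one checks f(r_2) ≡ 0 mod 19^3.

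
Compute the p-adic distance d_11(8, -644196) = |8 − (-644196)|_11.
d_11(8, -644196) = 1/161051

Step 1 — x − y = 8 − (-644196) = 644204. Step 2 — v_11(644204) = 5 (factor: 644204 = (11^5 · 4); the sign does not affect v_p). Step 3 — |x − y|_11 = 11^{-5} = 1/161051.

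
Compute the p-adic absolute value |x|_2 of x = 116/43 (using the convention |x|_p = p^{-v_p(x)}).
|116/43|_2 = 1/4

Step 1 — compute v_2(x) by factoring powers of 2 out of the numerator and denominator: v_2(116/43) = 2. Step 2 — apply |x|_p = p^{-v_p(x)} = 2^{-2} = 1/4.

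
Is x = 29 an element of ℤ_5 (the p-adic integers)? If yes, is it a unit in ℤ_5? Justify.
x ∈ ℤ_5^× (unit); v_5(x) = 0

ℤ_5 = {x ∈ ℚ_5 : v_5(x) ≥ 0} and ℤ_5^× = {x ∈ ℤ_5 : v_5(x) = 0}. Here v_5(29) = v_5(num) − v_5(den) = 0; compare against these criteria.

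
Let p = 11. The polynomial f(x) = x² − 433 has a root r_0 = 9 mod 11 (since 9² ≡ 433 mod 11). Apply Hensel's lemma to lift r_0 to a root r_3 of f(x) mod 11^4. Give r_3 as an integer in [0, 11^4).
r_3 = 4035 (mod 14641)

Hensel's recurrence: r_{i+1} = r_i − f(r_i)·(f′(r_i))^{-1} mod 11^{i+2}, with f′(x) = 2x. Iterate:
  r_0 = 9 (mod 11)
  r_1 = 42 (mod 121)
  r_2 = 42 (mod 1331)
  r_3 = 4035 (mod 14641)
Final: r_3 = 4035, and one checks f(r_3) ≡ 0 mod 11^4.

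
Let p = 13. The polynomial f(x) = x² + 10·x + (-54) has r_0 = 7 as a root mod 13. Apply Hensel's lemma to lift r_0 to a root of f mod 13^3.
r_2 = 1814 (mod 2197)

Hensel: r_{i+1} = r_i − f(r_i)·(f′(r_i))^{-1} mod 13^{i+2}, f′(x) = 2x + 10. Iterate:
  r_0 = 7 (mod 13)
  r_1 = 124 (mod 169)
  r_2 = 1814 (mod 2197)
Final: r = 1814 satisfies f(r) ≡ 0 mod 13^3.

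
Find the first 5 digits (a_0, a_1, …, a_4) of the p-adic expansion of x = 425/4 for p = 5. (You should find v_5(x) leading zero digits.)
(a_0, …, a_4) = (0, 0, 3, 4, 3)

v_5(425/4) = 2, so a_0 = ... = a_1 = 0. Factor out: x = 5^2 · u with u = 17/4 a unit in ℤ_5. Expand u iteratively via a_{v+i} = u_i mod 5, u_{i+1} = (u_i − a_{v+i})/5:
  u_0 = 17/4;  a_2 = 3;  u_1 = (u_0 − 3)/5 = 1/4
  u_1 = 1/4;  a_3 = 4;  u_2 = (u_1 − 4)/5 = -3/4
  u_2 = -3/4;  a_4 = 3;  u_3 = (u_2 − 3)/5 = -3/4
Digits: (0, 0, 3, 4, 3).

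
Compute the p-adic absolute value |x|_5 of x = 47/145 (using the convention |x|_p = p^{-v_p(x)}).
|47/145|_5 = 5

Step 1 — compute v_5(x) by factoring powers of 5 out of the numerator and denominator: v_5(47/145) = -1. Step 2 — apply |x|_p = p^{-v_p(x)} = 5^{1} = 5.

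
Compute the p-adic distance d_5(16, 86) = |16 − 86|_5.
d_5(16, 86) = 1/5

Step 1 — x − y = 16 − 86 = -70. Step 2 — v_5(-70) = 1 (factor: -70 = −(5^1 · 14); the sign does not affect v_p). Step 3 — |x − y|_5 = 5^{-1} = 1/5.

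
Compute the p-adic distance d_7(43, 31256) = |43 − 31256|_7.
d_7(43, 31256) = 1/2401

Step 1 — x − y = 43 − 31256 = -31213. Step 2 — v_7(-31213) = 4 (factor: -31213 = −(7^4 · 13); the sign does not affect v_p). Step 3 — |x − y|_7 = 7^{-4} = 1/2401.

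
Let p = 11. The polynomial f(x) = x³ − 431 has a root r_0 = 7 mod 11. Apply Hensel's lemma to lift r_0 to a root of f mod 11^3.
r_2 = 29 (mod 1331)

Hensel: r_{i+1} = r_i − f(r_i)/f′(r_i) mod 11^{i+2}, where f′(x) = 3x². Iterate:
  r_0 = 7 (mod 11)
  r_1 = 29 (mod 121)
  r_2 = 29 (mod 1331)
Final: r = 29 with f(r) ≡ 0 mod 11^3.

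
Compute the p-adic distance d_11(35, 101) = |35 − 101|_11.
d_11(35, 101) = 1/11

Step 1 — x − y = 35 − 101 = -66. Step 2 — v_11(-66) = 1 (factor: -66 = −(11^1 · 6); the sign does not affect v_p). Step 3 — |x − y|_11 = 11^{-1} = 1/11.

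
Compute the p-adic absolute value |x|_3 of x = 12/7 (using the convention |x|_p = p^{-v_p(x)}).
|12/7|_3 = 1/3

Step 1 — compute v_3(x) by factoring powers of 3 out of the numerator and denominator: v_3(12/7) = 1. Step 2 — apply |x|_p = p^{-v_p(x)} = 3^{-1} = 1/3.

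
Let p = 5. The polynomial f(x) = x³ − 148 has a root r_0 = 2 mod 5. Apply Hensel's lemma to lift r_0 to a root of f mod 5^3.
r_2 = 22 (mod 125)

Hensel: r_{i+1} = r_i − f(r_i)/f′(r_i) mod 5^{i+2}, where f′(x) = 3x². Iterate:
  r_0 = 2 (mod 5)
  r_1 = 22 (mod 25)
  r_2 = 22 (mod 125)
Final: r = 22 with f(r) ≡ 0 mod 5^3.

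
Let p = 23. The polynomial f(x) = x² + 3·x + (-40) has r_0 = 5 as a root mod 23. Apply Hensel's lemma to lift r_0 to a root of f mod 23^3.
r_2 = 5 (mod 12167)

Hensel: r_{i+1} = r_i − f(r_i)·(f′(r_i))^{-1} mod 23^{i+2}, f′(x) = 2x + 3. Iterate:
  r_0 = 5 (mod 23)
  r_1 = 5 (mod 529)
  r_2 = 5 (mod 12167)
Final: r = 5 satisfies f(r) ≡ 0 mod 23^3.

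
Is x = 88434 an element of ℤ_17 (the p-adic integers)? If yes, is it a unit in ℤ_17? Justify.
x ∈ ℤ_17 but not a unit; v_17(x) = 3 > 0

ℤ_17 = {x ∈ ℚ_17 : v_17(x) ≥ 0} and ℤ_17^× = {x ∈ ℤ_17 : v_17(x) = 0}. Here v_17(88434) = v_17(num) − v_17(den) = 3; compare against these criteria.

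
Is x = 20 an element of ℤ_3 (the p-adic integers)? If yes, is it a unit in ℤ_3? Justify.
x ∈ ℤ_3^× (unit); v_3(x) = 0

ℤ_3 = {x ∈ ℚ_3 : v_3(x) ≥ 0} and ℤ_3^× = {x ∈ ℤ_3 : v_3(x) = 0}. Here v_3(20) = v_3(num) − v_3(den) = 0; compare against these criteria.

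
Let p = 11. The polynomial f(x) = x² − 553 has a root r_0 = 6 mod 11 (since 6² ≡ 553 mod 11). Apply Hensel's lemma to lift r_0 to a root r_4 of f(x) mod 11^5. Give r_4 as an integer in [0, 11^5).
r_4 = 402 (mod 161051)

Hensel's recurrence: r_{i+1} = r_i − f(r_i)·(f′(r_i))^{-1} mod 11^{i+2}, with f′(x) = 2x. Iterate:
  r_0 = 6 (mod 11)
  r_1 = 39 (mod 121)
  r_2 = 402 (mod 1331)
  r_3 = 402 (mod 14641)
  r_4 = 402 (mod 161051)
Final: r_4 = 402, and one checks f(r_4) ≡ 0 mod 11^5.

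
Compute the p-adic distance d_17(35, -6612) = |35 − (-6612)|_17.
d_17(35, -6612) = 1/289

Step 1 — x − y = 35 − (-6612) = 6647. Step 2 — v_17(6647) = 2 (factor: 6647 = (17^2 · 23); the sign does not affect v_p). Step 3 — |x − y|_17 = 17^{-2} = 1/289.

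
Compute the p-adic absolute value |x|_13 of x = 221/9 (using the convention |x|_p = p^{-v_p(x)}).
|221/9|_13 = 1/13

Step 1 — compute v_13(x) by factoring powers of 13 out of the numerator and denominator: v_13(221/9) = 1. Step 2 — apply |x|_p = p^{-v_p(x)} = 13^{-1} = 1/13.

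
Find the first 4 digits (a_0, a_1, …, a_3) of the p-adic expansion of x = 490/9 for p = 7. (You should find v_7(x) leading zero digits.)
(a_0, …, a_3) = (0, 0, 5, 1)

v_7(490/9) = 2, so a_0 = ... = a_1 = 0. Factor out: x = 7^2 · u with u = 10/9 a unit in ℤ_7. Expand u iteratively via a_{v+i} = u_i mod 7, u_{i+1} = (u_i − a_{v+i})/7:
  u_0 = 10/9;  a_2 = 5;  u_1 = (u_0 − 5)/7 = -5/9
  u_1 = -5/9;  a_3 = 1;  u_2 = (u_1 − 1)/7 = -2/9
Digits: (0, 0, 5, 1).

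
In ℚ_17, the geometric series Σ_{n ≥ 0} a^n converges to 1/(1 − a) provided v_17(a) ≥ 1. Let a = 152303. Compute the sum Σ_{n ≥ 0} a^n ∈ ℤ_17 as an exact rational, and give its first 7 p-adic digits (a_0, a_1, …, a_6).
Σ a^n = 1/(1 − a) = -1/152302;  first 7 digits = (1, 0, 0, 14, 1, 0, 9)

v_17(a) = 3 ≥ 1, so the series converges in ℤ_17 to 1/(1 − a) = 1/(1 − 152303) = -1/152302. Expand this rational in ℤ_17: compute digits iteratively via d_i = x_i mod 17, x_{i+1} = (x_i − d_i)/17. The first 7 digits are (1, 0, 0, 14, 1, 0, 9).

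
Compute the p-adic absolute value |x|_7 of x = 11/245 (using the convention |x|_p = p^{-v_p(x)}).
|11/245|_7 = 49

Step 1 — compute v_7(x) by factoring powers of 7 out of the numerator and denominator: v_7(11/245) = -2. Step 2 — apply |x|_p = p^{-v_p(x)} = 7^{2} = 49.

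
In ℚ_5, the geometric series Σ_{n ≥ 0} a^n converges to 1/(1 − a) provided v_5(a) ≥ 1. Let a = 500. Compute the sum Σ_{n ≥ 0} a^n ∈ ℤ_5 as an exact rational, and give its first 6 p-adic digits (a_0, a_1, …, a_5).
Σ a^n = 1/(1 − a) = -1/499;  first 6 digits = (1, 0, 0, 4, 0, 0)

v_5(a) = 3 ≥ 1, so the series converges in ℤ_5 to 1/(1 − a) = 1/(1 − 500) = -1/499. Expand this rational in ℤ_5: compute digits iteratively via d_i = x_i mod 5, x_{i+1} = (x_i − d_i)/5. The first 6 digits are (1, 0, 0, 4, 0, 0).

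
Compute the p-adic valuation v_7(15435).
v_7(15435) = 3

v_7(n) is the largest exponent k such that 7^k divides n. Factor out: 15435 = 7^3 · 45. (Sign doesn't affect v_p.) So v_7(15435) = 3.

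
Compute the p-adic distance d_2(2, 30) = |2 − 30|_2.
d_2(2, 30) = 1/4

Step 1 — x − y = 2 − 30 = -28. Step 2 — v_2(-28) = 2 (factor: -28 = −(2^2 · 7); the sign does not affect v_p). Step 3 — |x − y|_2 = 2^{-2} = 1/4.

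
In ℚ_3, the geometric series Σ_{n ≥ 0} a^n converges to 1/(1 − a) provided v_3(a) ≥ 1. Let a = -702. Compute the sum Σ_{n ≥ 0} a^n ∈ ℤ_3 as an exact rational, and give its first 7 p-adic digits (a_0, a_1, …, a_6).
Σ a^n = 1/(1 − a) = 1/703;  first 7 digits = (1, 0, 0, 1, 0, 0, 0)

v_3(a) = 3 ≥ 1, so the series converges in ℤ_3 to 1/(1 − a) = 1/(1 − (-702)) = 1/703. Expand this rational in ℤ_3: compute digits iteratively via d_i = x_i mod 3, x_{i+1} = (x_i − d_i)/3. The first 7 digits are (1, 0, 0, 1, 0, 0, 0).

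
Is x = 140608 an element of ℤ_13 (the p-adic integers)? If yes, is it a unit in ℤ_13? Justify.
x ∈ ℤ_13 but not a unit; v_13(x) = 3 > 0

ℤ_13 = {x ∈ ℚ_13 : v_13(x) ≥ 0} and ℤ_13^× = {x ∈ ℤ_13 : v_13(x) = 0}. Here v_13(140608) = v_13(num) − v_13(den) = 3; compare against these criteria.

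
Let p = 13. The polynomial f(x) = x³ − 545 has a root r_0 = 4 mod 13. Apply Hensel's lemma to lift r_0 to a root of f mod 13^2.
r_1 = 95 (mod 169)

Hensel: r_{i+1} = r_i − f(r_i)/f′(r_i) mod 13^{i+2}, where f′(x) = 3x². Iterate:
  r_0 = 4 (mod 13)
  r_1 = 95 (mod 169)
Final: r = 95 with f(r) ≡ 0 mod 13^2.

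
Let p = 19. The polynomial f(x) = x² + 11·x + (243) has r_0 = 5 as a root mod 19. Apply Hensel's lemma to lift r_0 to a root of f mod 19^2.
r_1 = 24 (mod 361)

Hensel: r_{i+1} = r_i − f(r_i)·(f′(r_i))^{-1} mod 19^{i+2}, f′(x) = 2x + 11. Iterate:
  r_0 = 5 (mod 19)
  r_1 = 24 (mod 361)
Final: r = 24 satisfies f(r) ≡ 0 mod 19^2.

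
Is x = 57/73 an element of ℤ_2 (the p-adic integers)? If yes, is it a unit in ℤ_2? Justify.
x ∈ ℤ_2^× (unit); v_2(x) = 0

ℤ_2 = {x ∈ ℚ_2 : v_2(x) ≥ 0} and ℤ_2^× = {x ∈ ℤ_2 : v_2(x) = 0}. Here v_2(57/73) = v_2(num) − v_2(den) = 0; compare against these criteria.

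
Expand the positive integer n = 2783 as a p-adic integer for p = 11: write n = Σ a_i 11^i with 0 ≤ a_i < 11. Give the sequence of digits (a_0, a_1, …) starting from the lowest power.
(a_0, a_1, …) = (0, 0, 1, 2)

Repeated division by 11 gives the digits low-to-high: 2783 = 1·11^2 + 2·11^3. Digit sequence: (0, 0, 1, 2).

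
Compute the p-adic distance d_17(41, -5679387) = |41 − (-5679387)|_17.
d_17(41, -5679387) = 1/1419857

Step 1 — x − y = 41 − (-5679387) = 5679428. Step 2 — v_17(5679428) = 5 (factor: 5679428 = (17^5 · 4); the sign does not affect v_p). Step 3 — |x − y|_17 = 17^{-5} = 1/1419857.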